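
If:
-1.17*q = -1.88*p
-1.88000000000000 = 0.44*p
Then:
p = -4.27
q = -6.87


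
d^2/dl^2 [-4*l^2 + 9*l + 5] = -8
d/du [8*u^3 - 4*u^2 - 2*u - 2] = 24*u^2 - 8*u - 2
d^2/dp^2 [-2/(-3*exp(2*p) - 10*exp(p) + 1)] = 4*(4*(3*exp(p) + 5)^2*exp(p) - (6*exp(p) + 5)*(3*exp(2*p) + 10*exp(p) - 1))*exp(p)/(3*exp(2*p) + 10*exp(p) - 1)^3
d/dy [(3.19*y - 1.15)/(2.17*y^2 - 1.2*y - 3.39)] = (-6.9223*y^2 + 4.991*y - 12.1941)/(4.7089*y^4 - 5.208*y^3 - 13.2726*y^2 + 8.136*y + 11.4921)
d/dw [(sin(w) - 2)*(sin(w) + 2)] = sin(2*w)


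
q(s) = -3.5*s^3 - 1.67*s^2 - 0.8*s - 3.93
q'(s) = -10.5*s^2 - 3.34*s - 0.8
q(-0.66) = -3.12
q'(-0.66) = -3.17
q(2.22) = -52.23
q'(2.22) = -59.96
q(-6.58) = 926.15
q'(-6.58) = -433.44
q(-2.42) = 37.83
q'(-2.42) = -54.21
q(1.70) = -27.31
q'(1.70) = -36.82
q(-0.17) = -3.83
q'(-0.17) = -0.54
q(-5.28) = 468.93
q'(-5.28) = -275.89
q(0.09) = -4.02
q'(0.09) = -1.19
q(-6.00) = 696.75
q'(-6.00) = -358.76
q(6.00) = -824.85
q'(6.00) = -398.84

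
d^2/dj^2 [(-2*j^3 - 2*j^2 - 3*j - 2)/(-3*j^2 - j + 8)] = 2*(71*j^3 + 150*j^2 + 618*j + 202)/(27*j^6 + 27*j^5 - 207*j^4 - 143*j^3 + 552*j^2 + 192*j - 512)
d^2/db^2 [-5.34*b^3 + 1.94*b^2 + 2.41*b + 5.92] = 3.88 - 32.04*b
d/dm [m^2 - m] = 2*m - 1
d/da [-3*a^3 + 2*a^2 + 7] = a*(4 - 9*a)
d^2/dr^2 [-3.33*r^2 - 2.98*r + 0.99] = -6.66000000000000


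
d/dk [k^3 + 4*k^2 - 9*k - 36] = 3*k^2 + 8*k - 9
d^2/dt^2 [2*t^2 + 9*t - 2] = 4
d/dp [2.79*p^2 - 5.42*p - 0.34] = 5.58*p - 5.42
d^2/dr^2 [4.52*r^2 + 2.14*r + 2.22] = 9.04000000000000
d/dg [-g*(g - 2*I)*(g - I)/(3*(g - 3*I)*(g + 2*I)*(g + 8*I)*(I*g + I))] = (-I*g^6 - 6*g^5 + g^4*(-10 - I) + g^3*(-124 + 32*I) + g^2*(-116 + 172*I) + 288*I*g + 96)/(3*g^8 + g^7*(6 + 42*I) + g^6*(-60 + 84*I) + g^5*(-126 + 918*I) + g^4*(-1491 + 1752*I) + g^3*(-2856 + 4908*I) + g^2*(-8340 + 8064*I) + g*(-13824 + 4032*I) - 6912)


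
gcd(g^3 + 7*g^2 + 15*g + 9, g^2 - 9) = g + 3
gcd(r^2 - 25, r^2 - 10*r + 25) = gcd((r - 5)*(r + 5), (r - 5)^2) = r - 5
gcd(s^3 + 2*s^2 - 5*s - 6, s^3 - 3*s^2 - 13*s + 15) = s + 3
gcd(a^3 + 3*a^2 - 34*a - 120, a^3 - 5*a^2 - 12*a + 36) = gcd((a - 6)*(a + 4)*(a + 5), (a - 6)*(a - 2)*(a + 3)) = a - 6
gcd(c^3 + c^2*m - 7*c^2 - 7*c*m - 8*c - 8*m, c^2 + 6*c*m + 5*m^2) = c + m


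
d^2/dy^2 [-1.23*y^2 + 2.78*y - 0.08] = -2.46000000000000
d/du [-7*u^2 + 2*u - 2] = 2 - 14*u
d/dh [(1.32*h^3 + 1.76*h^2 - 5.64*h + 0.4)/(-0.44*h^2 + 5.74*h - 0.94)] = (-0.5808*h^4 + 15.1536*h^3 + 3.8984*h^2 - 2.9568*h + 3.0056)/(0.1936*h^4 - 5.0512*h^3 + 33.7748*h^2 - 10.7912*h + 0.8836)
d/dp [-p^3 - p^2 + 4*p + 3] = -3*p^2 - 2*p + 4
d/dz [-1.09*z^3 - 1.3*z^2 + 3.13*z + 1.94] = -3.27*z^2 - 2.6*z + 3.13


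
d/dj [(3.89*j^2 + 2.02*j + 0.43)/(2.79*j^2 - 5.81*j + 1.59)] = (-28.2367*j^2 + 9.9708*j + 5.7101)/(7.7841*j^4 - 32.4198*j^3 + 42.6283*j^2 - 18.4758*j + 2.5281)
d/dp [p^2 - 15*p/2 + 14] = 2*p - 15/2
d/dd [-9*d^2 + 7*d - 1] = 7 - 18*d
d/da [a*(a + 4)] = 2*a + 4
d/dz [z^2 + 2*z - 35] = 2*z + 2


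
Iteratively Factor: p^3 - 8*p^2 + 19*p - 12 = (p - 3)*(p^2 - 5*p + 4) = (p - 4)*(p - 3)*(p - 1)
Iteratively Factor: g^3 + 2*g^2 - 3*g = (g)*(g^2 + 2*g - 3) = g*(g - 1)*(g + 3)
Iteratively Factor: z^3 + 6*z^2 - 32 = (z - 2)*(z^2 + 8*z + 16) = (z - 2)*(z + 4)*(z + 4)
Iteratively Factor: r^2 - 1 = (r - 1)*(r + 1)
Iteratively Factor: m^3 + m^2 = (m + 1)*(m^2) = m*(m + 1)*(m)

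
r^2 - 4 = (r - 2)*(r + 2)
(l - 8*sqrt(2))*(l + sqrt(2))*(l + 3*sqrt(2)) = l^3 - 4*sqrt(2)*l^2 - 58*l - 48*sqrt(2)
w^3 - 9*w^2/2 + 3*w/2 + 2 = (w - 4)*(w - 1)*(w + 1/2)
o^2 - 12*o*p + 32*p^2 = (o - 8*p)*(o - 4*p)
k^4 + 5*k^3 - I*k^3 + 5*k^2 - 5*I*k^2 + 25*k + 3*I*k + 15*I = (k + 5)*(k - 3*I)*(k + I)^2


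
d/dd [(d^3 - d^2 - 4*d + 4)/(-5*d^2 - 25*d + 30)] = (-d^2 - 12*d - 4)/(5*(d^2 + 12*d + 36))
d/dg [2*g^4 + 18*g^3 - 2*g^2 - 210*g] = 8*g^3 + 54*g^2 - 4*g - 210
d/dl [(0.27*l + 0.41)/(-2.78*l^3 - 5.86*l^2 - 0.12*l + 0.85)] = (1.5012*l^3 + 5.0016*l^2 + 4.8052*l + 0.2787)/(7.7284*l^6 + 32.5816*l^5 + 35.0068*l^4 - 3.3196*l^3 - 9.9476*l^2 - 0.204*l + 0.7225)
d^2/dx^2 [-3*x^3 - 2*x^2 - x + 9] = -18*x - 4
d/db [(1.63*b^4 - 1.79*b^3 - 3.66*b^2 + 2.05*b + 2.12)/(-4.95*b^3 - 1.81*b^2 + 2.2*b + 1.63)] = (-8.0685*b^6 - 5.9006*b^5 - 4.1191*b^4 + 23.0466*b^3 + 18.3874*b^2 - 4.2572*b - 1.3225)/(24.5025*b^6 + 17.919*b^5 - 18.5039*b^4 - 24.101*b^3 - 1.0606*b^2 + 7.172*b + 2.6569)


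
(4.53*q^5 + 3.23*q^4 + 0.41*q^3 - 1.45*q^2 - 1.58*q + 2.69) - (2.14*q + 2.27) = 4.53*q^5 + 3.23*q^4 + 0.41*q^3 - 1.45*q^2 - 3.72*q + 0.42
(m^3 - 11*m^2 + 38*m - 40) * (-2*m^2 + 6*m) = -2*m^5 + 28*m^4 - 142*m^3 + 308*m^2 - 240*m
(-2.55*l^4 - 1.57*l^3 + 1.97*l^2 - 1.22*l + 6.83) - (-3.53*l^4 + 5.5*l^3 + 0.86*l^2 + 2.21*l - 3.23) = 0.98*l^4 - 7.07*l^3 + 1.11*l^2 - 3.43*l + 10.06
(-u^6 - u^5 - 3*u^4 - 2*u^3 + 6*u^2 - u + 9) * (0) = 0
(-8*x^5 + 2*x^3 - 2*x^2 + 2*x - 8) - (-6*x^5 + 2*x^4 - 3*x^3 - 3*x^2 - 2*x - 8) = -2*x^5 - 2*x^4 + 5*x^3 + x^2 + 4*x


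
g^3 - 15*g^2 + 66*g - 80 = (g - 8)*(g - 5)*(g - 2)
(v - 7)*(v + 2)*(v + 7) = v^3 + 2*v^2 - 49*v - 98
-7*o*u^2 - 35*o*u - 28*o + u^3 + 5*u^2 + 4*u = (-7*o + u)*(u + 1)*(u + 4)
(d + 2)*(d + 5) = d^2 + 7*d + 10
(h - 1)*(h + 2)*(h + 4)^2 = h^4 + 9*h^3 + 22*h^2 - 32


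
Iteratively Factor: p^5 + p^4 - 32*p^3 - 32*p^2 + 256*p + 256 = (p - 4)*(p^4 + 5*p^3 - 12*p^2 - 80*p - 64) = (p - 4)*(p + 4)*(p^3 + p^2 - 16*p - 16) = (p - 4)*(p + 4)^2*(p^2 - 3*p - 4) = (p - 4)^2*(p + 4)^2*(p + 1)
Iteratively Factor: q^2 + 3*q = (q)*(q + 3)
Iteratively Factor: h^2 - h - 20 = (h + 4)*(h - 5)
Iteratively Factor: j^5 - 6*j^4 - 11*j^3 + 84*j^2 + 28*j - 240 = (j + 3)*(j^4 - 9*j^3 + 16*j^2 + 36*j - 80) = (j - 4)*(j + 3)*(j^3 - 5*j^2 - 4*j + 20) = (j - 4)*(j - 2)*(j + 3)*(j^2 - 3*j - 10) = (j - 4)*(j - 2)*(j + 2)*(j + 3)*(j - 5)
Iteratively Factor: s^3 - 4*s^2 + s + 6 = (s - 2)*(s^2 - 2*s - 3) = (s - 3)*(s - 2)*(s + 1)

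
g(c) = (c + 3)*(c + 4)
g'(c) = 2*c + 7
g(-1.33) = 4.46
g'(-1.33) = 4.34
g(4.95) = 71.15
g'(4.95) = 16.90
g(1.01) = 20.09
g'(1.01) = 9.02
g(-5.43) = 3.47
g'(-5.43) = -3.86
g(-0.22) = 10.51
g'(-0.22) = 6.56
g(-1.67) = 3.10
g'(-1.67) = 3.66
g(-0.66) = 7.82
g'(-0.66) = 5.68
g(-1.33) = 4.46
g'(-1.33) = 4.34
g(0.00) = 12.00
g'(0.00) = 7.00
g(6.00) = 90.00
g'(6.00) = 19.00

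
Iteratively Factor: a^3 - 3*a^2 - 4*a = (a + 1)*(a^2 - 4*a) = a*(a + 1)*(a - 4)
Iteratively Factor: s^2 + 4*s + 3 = (s + 1)*(s + 3)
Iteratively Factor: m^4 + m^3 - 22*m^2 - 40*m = (m - 5)*(m^3 + 6*m^2 + 8*m) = (m - 5)*(m + 4)*(m^2 + 2*m) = (m - 5)*(m + 2)*(m + 4)*(m)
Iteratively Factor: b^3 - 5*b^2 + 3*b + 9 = (b - 3)*(b^2 - 2*b - 3) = (b - 3)*(b + 1)*(b - 3)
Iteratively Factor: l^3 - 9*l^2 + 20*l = (l - 4)*(l^2 - 5*l) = l*(l - 4)*(l - 5)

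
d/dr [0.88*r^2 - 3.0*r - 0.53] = 1.76*r - 3.0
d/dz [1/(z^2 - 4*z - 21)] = 2*(2 - z)/(-z^2 + 4*z + 21)^2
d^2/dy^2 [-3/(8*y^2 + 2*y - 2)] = 3*(16*y^2 + 4*y - (8*y + 1)^2 - 4)/(4*y^2 + y - 1)^3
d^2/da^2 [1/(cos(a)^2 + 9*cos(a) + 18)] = (-4*sin(a)^4 + 11*sin(a)^2 + 783*cos(a)/4 - 27*cos(3*a)/4 + 119)/((cos(a) + 3)^3*(cos(a) + 6)^3)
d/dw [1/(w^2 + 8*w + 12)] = 2*(-w - 4)/(w^2 + 8*w + 12)^2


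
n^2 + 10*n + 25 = (n + 5)^2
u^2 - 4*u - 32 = (u - 8)*(u + 4)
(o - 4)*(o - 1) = o^2 - 5*o + 4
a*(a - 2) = a^2 - 2*a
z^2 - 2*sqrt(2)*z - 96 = (z - 8*sqrt(2))*(z + 6*sqrt(2))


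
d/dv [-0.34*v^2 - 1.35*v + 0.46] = -0.68*v - 1.35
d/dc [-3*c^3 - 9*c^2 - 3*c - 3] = -9*c^2 - 18*c - 3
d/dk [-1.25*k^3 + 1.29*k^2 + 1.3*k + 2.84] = -3.75*k^2 + 2.58*k + 1.3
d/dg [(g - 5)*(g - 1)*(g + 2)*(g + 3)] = 4*g^3 - 3*g^2 - 38*g - 11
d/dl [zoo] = 0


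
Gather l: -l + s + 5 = -l + s + 5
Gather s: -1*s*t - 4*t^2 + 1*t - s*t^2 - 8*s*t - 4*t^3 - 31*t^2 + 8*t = s*(-t^2 - 9*t) - 4*t^3 - 35*t^2 + 9*t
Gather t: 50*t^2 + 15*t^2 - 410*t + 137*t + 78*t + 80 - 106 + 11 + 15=65*t^2 - 195*t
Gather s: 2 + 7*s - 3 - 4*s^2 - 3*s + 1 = -4*s^2 + 4*s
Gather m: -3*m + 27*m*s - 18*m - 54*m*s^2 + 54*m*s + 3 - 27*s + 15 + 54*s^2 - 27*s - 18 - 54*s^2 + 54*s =m*(-54*s^2 + 81*s - 21)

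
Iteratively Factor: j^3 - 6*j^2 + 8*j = (j - 4)*(j^2 - 2*j) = (j - 4)*(j - 2)*(j)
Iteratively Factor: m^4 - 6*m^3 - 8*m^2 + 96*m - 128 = (m - 4)*(m^3 - 2*m^2 - 16*m + 32) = (m - 4)*(m + 4)*(m^2 - 6*m + 8) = (m - 4)*(m - 2)*(m + 4)*(m - 4)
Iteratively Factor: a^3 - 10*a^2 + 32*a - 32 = (a - 4)*(a^2 - 6*a + 8) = (a - 4)^2*(a - 2)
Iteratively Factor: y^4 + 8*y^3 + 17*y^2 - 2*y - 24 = (y + 2)*(y^3 + 6*y^2 + 5*y - 12) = (y + 2)*(y + 3)*(y^2 + 3*y - 4) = (y + 2)*(y + 3)*(y + 4)*(y - 1)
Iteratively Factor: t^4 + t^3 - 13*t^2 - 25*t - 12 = (t + 1)*(t^3 - 13*t - 12) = (t + 1)^2*(t^2 - t - 12) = (t - 4)*(t + 1)^2*(t + 3)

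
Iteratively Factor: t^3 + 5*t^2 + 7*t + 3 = (t + 1)*(t^2 + 4*t + 3) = (t + 1)^2*(t + 3)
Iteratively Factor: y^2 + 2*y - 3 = (y + 3)*(y - 1)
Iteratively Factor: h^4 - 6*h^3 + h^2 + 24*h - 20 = (h - 5)*(h^3 - h^2 - 4*h + 4) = (h - 5)*(h + 2)*(h^2 - 3*h + 2) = (h - 5)*(h - 2)*(h + 2)*(h - 1)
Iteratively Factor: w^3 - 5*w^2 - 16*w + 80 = (w - 4)*(w^2 - w - 20) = (w - 4)*(w + 4)*(w - 5)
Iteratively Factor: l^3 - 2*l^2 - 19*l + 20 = (l - 5)*(l^2 + 3*l - 4) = (l - 5)*(l - 1)*(l + 4)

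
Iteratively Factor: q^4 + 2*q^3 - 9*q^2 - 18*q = (q + 3)*(q^3 - q^2 - 6*q) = (q - 3)*(q + 3)*(q^2 + 2*q) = q*(q - 3)*(q + 3)*(q + 2)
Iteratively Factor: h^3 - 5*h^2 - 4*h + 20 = (h - 2)*(h^2 - 3*h - 10) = (h - 2)*(h + 2)*(h - 5)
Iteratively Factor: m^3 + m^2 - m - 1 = (m + 1)*(m^2 - 1) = (m + 1)^2*(m - 1)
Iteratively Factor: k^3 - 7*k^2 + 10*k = (k - 2)*(k^2 - 5*k) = k*(k - 2)*(k - 5)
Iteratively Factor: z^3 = (z)*(z^2) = z^2*(z)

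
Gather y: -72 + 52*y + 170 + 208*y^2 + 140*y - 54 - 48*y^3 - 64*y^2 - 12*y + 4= -48*y^3 + 144*y^2 + 180*y + 48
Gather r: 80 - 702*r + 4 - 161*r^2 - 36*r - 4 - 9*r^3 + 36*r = -9*r^3 - 161*r^2 - 702*r + 80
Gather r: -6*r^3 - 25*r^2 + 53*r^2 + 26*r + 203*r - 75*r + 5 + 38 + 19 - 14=-6*r^3 + 28*r^2 + 154*r + 48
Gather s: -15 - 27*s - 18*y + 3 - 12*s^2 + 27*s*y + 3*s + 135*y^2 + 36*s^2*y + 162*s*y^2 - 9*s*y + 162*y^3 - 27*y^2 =s^2*(36*y - 12) + s*(162*y^2 + 18*y - 24) + 162*y^3 + 108*y^2 - 18*y - 12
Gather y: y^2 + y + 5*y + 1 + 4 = y^2 + 6*y + 5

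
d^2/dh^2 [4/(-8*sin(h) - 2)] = 8*(4*sin(h)^2 - sin(h) - 8)/(4*sin(h) + 1)^3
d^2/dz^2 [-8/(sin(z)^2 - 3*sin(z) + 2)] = 8*(4*sin(z)^3 - 5*sin(z)^2 - 10*sin(z) + 14)/((sin(z) - 2)^3*(sin(z) - 1)^2)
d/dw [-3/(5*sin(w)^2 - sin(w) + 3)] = 3*(10*sin(w) - 1)*cos(w)/(5*sin(w)^2 - sin(w) + 3)^2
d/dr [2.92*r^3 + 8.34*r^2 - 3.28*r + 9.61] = 8.76*r^2 + 16.68*r - 3.28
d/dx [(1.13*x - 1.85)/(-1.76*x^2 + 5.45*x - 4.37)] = (1.9888*x^2 - 6.512*x + 5.1444)/(3.0976*x^4 - 19.184*x^3 + 45.0849*x^2 - 47.633*x + 19.0969)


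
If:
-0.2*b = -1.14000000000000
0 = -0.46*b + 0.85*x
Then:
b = 5.70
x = 3.08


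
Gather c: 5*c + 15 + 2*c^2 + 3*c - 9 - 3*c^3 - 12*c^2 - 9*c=-3*c^3 - 10*c^2 - c + 6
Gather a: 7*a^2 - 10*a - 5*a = 7*a^2 - 15*a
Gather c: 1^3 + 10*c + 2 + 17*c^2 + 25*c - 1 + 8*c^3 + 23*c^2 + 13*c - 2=8*c^3 + 40*c^2 + 48*c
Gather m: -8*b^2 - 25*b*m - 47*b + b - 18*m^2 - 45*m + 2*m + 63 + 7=-8*b^2 - 46*b - 18*m^2 + m*(-25*b - 43) + 70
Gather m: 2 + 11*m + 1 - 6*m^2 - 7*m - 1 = -6*m^2 + 4*m + 2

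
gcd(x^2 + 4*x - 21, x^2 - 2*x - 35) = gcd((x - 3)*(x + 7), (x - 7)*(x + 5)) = 1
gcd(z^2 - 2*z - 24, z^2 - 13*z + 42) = z - 6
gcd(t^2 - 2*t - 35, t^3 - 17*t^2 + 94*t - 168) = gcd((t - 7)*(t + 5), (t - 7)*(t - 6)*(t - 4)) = t - 7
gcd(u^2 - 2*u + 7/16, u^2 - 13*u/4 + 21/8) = u - 7/4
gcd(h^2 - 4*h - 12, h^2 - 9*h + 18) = h - 6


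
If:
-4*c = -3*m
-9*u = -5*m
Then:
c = 27*u/20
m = 9*u/5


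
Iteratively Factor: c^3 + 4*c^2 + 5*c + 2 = (c + 1)*(c^2 + 3*c + 2) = (c + 1)*(c + 2)*(c + 1)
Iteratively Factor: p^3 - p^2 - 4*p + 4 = (p - 2)*(p^2 + p - 2) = (p - 2)*(p + 2)*(p - 1)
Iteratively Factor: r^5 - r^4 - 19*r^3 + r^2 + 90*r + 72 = (r + 1)*(r^4 - 2*r^3 - 17*r^2 + 18*r + 72) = (r + 1)*(r + 2)*(r^3 - 4*r^2 - 9*r + 36) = (r + 1)*(r + 2)*(r + 3)*(r^2 - 7*r + 12) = (r - 3)*(r + 1)*(r + 2)*(r + 3)*(r - 4)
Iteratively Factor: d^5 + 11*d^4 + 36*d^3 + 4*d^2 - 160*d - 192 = (d + 4)*(d^4 + 7*d^3 + 8*d^2 - 28*d - 48) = (d - 2)*(d + 4)*(d^3 + 9*d^2 + 26*d + 24) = (d - 2)*(d + 2)*(d + 4)*(d^2 + 7*d + 12) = (d - 2)*(d + 2)*(d + 4)^2*(d + 3)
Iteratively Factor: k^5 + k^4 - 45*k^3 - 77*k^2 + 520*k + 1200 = (k + 4)*(k^4 - 3*k^3 - 33*k^2 + 55*k + 300) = (k + 4)^2*(k^3 - 7*k^2 - 5*k + 75) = (k + 3)*(k + 4)^2*(k^2 - 10*k + 25) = (k - 5)*(k + 3)*(k + 4)^2*(k - 5)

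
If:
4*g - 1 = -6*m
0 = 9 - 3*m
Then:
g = -17/4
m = 3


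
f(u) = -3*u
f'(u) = -3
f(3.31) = -9.93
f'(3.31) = -3.00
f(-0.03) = 0.09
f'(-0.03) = -3.00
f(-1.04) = 3.12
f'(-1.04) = -3.00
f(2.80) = -8.40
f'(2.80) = -3.00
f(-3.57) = 10.71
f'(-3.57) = -3.00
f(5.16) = -15.48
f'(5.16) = -3.00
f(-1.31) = 3.93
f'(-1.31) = -3.00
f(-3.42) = 10.26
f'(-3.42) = -3.00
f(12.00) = -36.00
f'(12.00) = -3.00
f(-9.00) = 27.00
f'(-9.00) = -3.00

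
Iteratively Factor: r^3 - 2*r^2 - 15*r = (r - 5)*(r^2 + 3*r) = r*(r - 5)*(r + 3)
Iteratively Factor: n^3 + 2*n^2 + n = (n + 1)*(n^2 + n) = (n + 1)^2*(n)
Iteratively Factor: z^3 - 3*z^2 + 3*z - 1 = (z - 1)*(z^2 - 2*z + 1) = (z - 1)^2*(z - 1)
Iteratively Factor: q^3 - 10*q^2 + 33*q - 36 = (q - 4)*(q^2 - 6*q + 9) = (q - 4)*(q - 3)*(q - 3)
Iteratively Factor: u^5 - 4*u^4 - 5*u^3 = (u - 5)*(u^4 + u^3) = (u - 5)*(u + 1)*(u^3) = u*(u - 5)*(u + 1)*(u^2) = u^2*(u - 5)*(u + 1)*(u)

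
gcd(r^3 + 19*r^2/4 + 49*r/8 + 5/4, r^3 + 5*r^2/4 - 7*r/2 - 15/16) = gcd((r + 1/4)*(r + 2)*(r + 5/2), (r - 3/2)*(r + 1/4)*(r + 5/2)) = r^2 + 11*r/4 + 5/8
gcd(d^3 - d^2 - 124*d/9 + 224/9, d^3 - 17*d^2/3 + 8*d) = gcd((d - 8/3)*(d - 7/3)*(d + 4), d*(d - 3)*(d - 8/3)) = d - 8/3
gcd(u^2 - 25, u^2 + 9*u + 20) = u + 5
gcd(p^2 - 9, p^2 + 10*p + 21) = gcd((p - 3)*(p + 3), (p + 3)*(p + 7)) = p + 3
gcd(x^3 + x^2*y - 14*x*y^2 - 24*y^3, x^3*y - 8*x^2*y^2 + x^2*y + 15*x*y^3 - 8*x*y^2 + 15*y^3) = 1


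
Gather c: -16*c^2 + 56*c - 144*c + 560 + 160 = -16*c^2 - 88*c + 720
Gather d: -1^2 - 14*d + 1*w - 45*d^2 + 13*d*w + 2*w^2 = -45*d^2 + d*(13*w - 14) + 2*w^2 + w - 1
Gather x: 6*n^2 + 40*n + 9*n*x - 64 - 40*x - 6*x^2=6*n^2 + 40*n - 6*x^2 + x*(9*n - 40) - 64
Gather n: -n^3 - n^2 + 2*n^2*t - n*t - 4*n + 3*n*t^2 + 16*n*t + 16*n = -n^3 + n^2*(2*t - 1) + n*(3*t^2 + 15*t + 12)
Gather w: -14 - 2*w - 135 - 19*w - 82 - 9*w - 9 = -30*w - 240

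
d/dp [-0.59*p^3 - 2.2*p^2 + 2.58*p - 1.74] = -1.77*p^2 - 4.4*p + 2.58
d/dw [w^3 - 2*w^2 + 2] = w*(3*w - 4)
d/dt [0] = 0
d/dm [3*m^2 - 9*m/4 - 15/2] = 6*m - 9/4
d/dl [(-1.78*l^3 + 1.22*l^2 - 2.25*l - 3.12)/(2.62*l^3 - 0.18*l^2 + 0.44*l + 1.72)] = (-2.876*l^4 + 10.2236*l^3 + 15.4702*l^2 + 3.0736*l - 2.4972)/(6.8644*l^6 - 0.9432*l^5 + 2.338*l^4 + 8.8544*l^3 - 0.4256*l^2 + 1.5136*l + 2.9584)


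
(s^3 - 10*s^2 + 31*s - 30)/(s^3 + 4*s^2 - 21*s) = (s^2 - 7*s + 10)/(s*(s + 7))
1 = 1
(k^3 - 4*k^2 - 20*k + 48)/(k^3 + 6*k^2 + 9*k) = (k^3 - 4*k^2 - 20*k + 48)/(k*(k^2 + 6*k + 9))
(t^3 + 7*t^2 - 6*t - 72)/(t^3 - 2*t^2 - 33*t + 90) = (t + 4)/(t - 5)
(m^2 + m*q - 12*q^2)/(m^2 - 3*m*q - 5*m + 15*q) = (m + 4*q)/(m - 5)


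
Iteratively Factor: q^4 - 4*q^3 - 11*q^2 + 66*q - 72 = (q - 3)*(q^3 - q^2 - 14*q + 24) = (q - 3)*(q + 4)*(q^2 - 5*q + 6) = (q - 3)^2*(q + 4)*(q - 2)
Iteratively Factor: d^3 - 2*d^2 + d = (d)*(d^2 - 2*d + 1) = d*(d - 1)*(d - 1)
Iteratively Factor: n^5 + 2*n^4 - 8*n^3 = (n)*(n^4 + 2*n^3 - 8*n^2) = n^2*(n^3 + 2*n^2 - 8*n) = n^2*(n - 2)*(n^2 + 4*n) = n^2*(n - 2)*(n + 4)*(n)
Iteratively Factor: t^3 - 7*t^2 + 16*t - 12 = (t - 2)*(t^2 - 5*t + 6) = (t - 2)^2*(t - 3)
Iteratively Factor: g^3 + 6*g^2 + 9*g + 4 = (g + 1)*(g^2 + 5*g + 4) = (g + 1)^2*(g + 4)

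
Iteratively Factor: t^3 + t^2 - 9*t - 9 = (t + 1)*(t^2 - 9) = (t + 1)*(t + 3)*(t - 3)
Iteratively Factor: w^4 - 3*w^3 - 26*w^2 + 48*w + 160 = (w - 4)*(w^3 + w^2 - 22*w - 40) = (w - 5)*(w - 4)*(w^2 + 6*w + 8) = (w - 5)*(w - 4)*(w + 4)*(w + 2)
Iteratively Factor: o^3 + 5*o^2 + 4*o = (o)*(o^2 + 5*o + 4) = o*(o + 1)*(o + 4)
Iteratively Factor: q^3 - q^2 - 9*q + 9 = (q - 1)*(q^2 - 9) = (q - 1)*(q + 3)*(q - 3)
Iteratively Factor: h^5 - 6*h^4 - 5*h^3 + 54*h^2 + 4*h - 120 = (h + 2)*(h^4 - 8*h^3 + 11*h^2 + 32*h - 60) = (h - 5)*(h + 2)*(h^3 - 3*h^2 - 4*h + 12) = (h - 5)*(h + 2)^2*(h^2 - 5*h + 6) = (h - 5)*(h - 2)*(h + 2)^2*(h - 3)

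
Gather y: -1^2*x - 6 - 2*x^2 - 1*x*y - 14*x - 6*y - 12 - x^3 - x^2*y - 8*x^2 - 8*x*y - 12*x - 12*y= -x^3 - 10*x^2 - 27*x + y*(-x^2 - 9*x - 18) - 18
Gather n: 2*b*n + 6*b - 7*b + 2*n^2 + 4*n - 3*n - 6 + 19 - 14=-b + 2*n^2 + n*(2*b + 1) - 1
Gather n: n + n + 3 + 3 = 2*n + 6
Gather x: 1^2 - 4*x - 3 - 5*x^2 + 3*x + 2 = -5*x^2 - x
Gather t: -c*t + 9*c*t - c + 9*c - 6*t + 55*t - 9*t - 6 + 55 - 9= 8*c + t*(8*c + 40) + 40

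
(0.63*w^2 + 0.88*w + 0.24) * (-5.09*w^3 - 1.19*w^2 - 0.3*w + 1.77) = -3.2067*w^5 - 5.2289*w^4 - 2.4578*w^3 + 0.5655*w^2 + 1.4856*w + 0.4248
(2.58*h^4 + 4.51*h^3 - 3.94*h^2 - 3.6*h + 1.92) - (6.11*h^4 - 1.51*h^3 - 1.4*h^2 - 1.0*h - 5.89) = -3.53*h^4 + 6.02*h^3 - 2.54*h^2 - 2.6*h + 7.81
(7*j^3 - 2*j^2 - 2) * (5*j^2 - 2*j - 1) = 35*j^5 - 24*j^4 - 3*j^3 - 8*j^2 + 4*j + 2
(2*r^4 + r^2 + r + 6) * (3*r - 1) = 6*r^5 - 2*r^4 + 3*r^3 + 2*r^2 + 17*r - 6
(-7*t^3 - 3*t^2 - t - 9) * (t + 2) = -7*t^4 - 17*t^3 - 7*t^2 - 11*t - 18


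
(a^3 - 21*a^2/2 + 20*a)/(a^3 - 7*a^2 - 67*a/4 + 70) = 2*a/(2*a + 7)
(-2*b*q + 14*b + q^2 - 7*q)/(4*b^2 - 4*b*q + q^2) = (q - 7)/(-2*b + q)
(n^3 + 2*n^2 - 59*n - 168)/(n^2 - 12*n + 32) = (n^2 + 10*n + 21)/(n - 4)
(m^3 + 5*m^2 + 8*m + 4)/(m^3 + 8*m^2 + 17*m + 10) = (m + 2)/(m + 5)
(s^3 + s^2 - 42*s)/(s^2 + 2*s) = (s^2 + s - 42)/(s + 2)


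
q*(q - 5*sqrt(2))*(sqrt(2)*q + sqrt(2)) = sqrt(2)*q^3 - 10*q^2 + sqrt(2)*q^2 - 10*q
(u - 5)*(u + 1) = u^2 - 4*u - 5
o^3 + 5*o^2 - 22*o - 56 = (o - 4)*(o + 2)*(o + 7)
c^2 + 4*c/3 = c*(c + 4/3)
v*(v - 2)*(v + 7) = v^3 + 5*v^2 - 14*v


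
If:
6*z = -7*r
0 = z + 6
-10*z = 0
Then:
No Solution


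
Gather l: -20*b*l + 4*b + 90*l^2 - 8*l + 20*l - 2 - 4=4*b + 90*l^2 + l*(12 - 20*b) - 6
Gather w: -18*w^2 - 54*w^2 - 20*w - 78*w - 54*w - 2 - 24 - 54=-72*w^2 - 152*w - 80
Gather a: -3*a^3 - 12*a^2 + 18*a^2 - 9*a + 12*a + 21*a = -3*a^3 + 6*a^2 + 24*a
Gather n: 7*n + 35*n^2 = 35*n^2 + 7*n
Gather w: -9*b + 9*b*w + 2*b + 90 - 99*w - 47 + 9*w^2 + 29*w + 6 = -7*b + 9*w^2 + w*(9*b - 70) + 49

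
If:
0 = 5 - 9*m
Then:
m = 5/9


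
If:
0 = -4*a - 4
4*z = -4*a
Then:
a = -1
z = 1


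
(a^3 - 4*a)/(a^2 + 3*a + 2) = a*(a - 2)/(a + 1)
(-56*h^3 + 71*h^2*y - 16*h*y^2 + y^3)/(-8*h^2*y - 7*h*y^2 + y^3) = (7*h^2 - 8*h*y + y^2)/(y*(h + y))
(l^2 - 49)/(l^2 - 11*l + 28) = (l + 7)/(l - 4)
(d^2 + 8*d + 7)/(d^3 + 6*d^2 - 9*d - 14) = 1/(d - 2)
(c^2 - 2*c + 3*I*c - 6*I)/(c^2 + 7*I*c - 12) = (c - 2)/(c + 4*I)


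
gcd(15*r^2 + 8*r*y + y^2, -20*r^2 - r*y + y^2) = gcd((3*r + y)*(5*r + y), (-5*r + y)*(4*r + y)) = 1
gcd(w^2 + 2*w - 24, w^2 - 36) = w + 6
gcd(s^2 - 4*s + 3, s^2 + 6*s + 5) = 1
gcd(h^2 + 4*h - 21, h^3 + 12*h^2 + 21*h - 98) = h + 7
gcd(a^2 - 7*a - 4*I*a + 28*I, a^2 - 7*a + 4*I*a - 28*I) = a - 7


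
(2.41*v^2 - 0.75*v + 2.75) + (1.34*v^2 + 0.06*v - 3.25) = 3.75*v^2 - 0.69*v - 0.5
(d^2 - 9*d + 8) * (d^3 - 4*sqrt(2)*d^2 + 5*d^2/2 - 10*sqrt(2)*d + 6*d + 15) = d^5 - 13*d^4/2 - 4*sqrt(2)*d^4 - 17*d^3/2 + 26*sqrt(2)*d^3 - 19*d^2 + 58*sqrt(2)*d^2 - 80*sqrt(2)*d - 87*d + 120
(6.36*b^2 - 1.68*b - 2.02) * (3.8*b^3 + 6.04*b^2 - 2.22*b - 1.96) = 24.168*b^5 + 32.0304*b^4 - 31.9424*b^3 - 20.9368*b^2 + 7.7772*b + 3.9592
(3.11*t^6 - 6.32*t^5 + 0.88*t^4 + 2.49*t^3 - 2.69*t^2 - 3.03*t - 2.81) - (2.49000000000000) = 3.11*t^6 - 6.32*t^5 + 0.88*t^4 + 2.49*t^3 - 2.69*t^2 - 3.03*t - 5.3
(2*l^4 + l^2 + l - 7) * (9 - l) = -2*l^5 + 18*l^4 - l^3 + 8*l^2 + 16*l - 63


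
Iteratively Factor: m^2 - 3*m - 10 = (m + 2)*(m - 5)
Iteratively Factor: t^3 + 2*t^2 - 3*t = (t + 3)*(t^2 - t) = t*(t + 3)*(t - 1)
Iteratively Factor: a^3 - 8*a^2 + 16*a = (a)*(a^2 - 8*a + 16) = a*(a - 4)*(a - 4)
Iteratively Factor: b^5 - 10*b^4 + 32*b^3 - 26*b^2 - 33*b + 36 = (b + 1)*(b^4 - 11*b^3 + 43*b^2 - 69*b + 36) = (b - 1)*(b + 1)*(b^3 - 10*b^2 + 33*b - 36) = (b - 3)*(b - 1)*(b + 1)*(b^2 - 7*b + 12) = (b - 3)^2*(b - 1)*(b + 1)*(b - 4)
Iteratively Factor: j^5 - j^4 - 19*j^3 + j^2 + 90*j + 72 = (j - 4)*(j^4 + 3*j^3 - 7*j^2 - 27*j - 18) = (j - 4)*(j + 2)*(j^3 + j^2 - 9*j - 9) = (j - 4)*(j - 3)*(j + 2)*(j^2 + 4*j + 3) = (j - 4)*(j - 3)*(j + 2)*(j + 3)*(j + 1)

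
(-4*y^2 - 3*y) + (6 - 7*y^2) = -11*y^2 - 3*y + 6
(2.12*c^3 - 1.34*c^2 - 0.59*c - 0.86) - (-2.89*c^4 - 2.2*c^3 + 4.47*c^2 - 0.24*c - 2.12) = 2.89*c^4 + 4.32*c^3 - 5.81*c^2 - 0.35*c + 1.26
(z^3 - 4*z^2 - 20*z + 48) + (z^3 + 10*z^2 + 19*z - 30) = 2*z^3 + 6*z^2 - z + 18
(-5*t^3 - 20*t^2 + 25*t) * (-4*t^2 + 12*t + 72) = 20*t^5 + 20*t^4 - 700*t^3 - 1140*t^2 + 1800*t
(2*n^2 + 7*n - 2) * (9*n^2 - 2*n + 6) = 18*n^4 + 59*n^3 - 20*n^2 + 46*n - 12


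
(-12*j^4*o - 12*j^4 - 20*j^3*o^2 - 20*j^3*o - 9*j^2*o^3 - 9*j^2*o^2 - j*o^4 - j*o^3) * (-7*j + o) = 84*j^5*o + 84*j^5 + 128*j^4*o^2 + 128*j^4*o + 43*j^3*o^3 + 43*j^3*o^2 - 2*j^2*o^4 - 2*j^2*o^3 - j*o^5 - j*o^4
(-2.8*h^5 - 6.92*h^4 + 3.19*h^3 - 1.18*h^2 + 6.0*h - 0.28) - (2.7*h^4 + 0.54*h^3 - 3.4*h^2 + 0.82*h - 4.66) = -2.8*h^5 - 9.62*h^4 + 2.65*h^3 + 2.22*h^2 + 5.18*h + 4.38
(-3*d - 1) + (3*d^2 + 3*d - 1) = 3*d^2 - 2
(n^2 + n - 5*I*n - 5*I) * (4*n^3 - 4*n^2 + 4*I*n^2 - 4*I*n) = 4*n^5 - 16*I*n^4 + 16*n^3 + 16*I*n^2 - 20*n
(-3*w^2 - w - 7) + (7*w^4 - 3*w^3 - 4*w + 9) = 7*w^4 - 3*w^3 - 3*w^2 - 5*w + 2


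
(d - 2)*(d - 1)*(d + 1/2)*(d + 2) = d^4 - d^3/2 - 9*d^2/2 + 2*d + 2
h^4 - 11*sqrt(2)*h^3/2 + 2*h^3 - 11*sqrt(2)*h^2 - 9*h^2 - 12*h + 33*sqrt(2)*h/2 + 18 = (h - 1)*(h + 3)*(h - 6*sqrt(2))*(h + sqrt(2)/2)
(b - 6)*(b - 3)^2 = b^3 - 12*b^2 + 45*b - 54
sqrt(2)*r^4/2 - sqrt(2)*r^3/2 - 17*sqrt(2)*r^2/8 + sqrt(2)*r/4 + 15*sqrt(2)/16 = (r - 5/2)*(r + 3/2)*(r - sqrt(2)/2)*(sqrt(2)*r/2 + 1/2)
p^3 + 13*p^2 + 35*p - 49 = (p - 1)*(p + 7)^2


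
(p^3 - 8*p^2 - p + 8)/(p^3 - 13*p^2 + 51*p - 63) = (p^3 - 8*p^2 - p + 8)/(p^3 - 13*p^2 + 51*p - 63)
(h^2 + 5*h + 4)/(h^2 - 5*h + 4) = (h^2 + 5*h + 4)/(h^2 - 5*h + 4)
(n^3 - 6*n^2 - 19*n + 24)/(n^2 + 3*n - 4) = (n^2 - 5*n - 24)/(n + 4)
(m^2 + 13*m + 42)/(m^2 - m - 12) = (m^2 + 13*m + 42)/(m^2 - m - 12)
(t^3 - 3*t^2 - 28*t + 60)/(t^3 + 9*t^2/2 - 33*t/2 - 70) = 2*(t^2 - 8*t + 12)/(2*t^2 - t - 28)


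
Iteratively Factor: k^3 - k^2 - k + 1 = (k + 1)*(k^2 - 2*k + 1) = (k - 1)*(k + 1)*(k - 1)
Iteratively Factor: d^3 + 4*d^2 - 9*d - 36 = (d - 3)*(d^2 + 7*d + 12) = (d - 3)*(d + 3)*(d + 4)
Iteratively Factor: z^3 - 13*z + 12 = (z + 4)*(z^2 - 4*z + 3) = (z - 3)*(z + 4)*(z - 1)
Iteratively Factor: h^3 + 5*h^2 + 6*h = (h + 3)*(h^2 + 2*h) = h*(h + 3)*(h + 2)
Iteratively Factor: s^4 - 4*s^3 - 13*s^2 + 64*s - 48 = (s - 3)*(s^3 - s^2 - 16*s + 16) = (s - 3)*(s - 1)*(s^2 - 16) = (s - 3)*(s - 1)*(s + 4)*(s - 4)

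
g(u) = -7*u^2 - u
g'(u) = -14*u - 1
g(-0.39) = -0.67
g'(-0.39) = 4.46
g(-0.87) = -4.43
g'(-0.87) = 11.18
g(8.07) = -463.94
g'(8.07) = -113.98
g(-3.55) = -84.67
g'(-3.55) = 48.70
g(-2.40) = -37.92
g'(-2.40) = 32.60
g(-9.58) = -632.85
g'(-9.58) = 133.12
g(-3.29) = -72.48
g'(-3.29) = 45.06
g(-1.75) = -19.69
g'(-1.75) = 23.50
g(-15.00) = -1560.00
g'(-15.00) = 209.00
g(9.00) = -576.00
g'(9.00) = -127.00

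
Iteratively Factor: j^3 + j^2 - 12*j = (j - 3)*(j^2 + 4*j) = j*(j - 3)*(j + 4)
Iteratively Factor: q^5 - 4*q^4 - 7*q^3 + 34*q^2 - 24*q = (q - 1)*(q^4 - 3*q^3 - 10*q^2 + 24*q) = (q - 2)*(q - 1)*(q^3 - q^2 - 12*q) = (q - 4)*(q - 2)*(q - 1)*(q^2 + 3*q) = (q - 4)*(q - 2)*(q - 1)*(q + 3)*(q)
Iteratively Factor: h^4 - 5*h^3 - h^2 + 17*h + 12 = (h - 4)*(h^3 - h^2 - 5*h - 3) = (h - 4)*(h + 1)*(h^2 - 2*h - 3) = (h - 4)*(h + 1)^2*(h - 3)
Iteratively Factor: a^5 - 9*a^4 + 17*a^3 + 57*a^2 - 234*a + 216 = (a - 2)*(a^4 - 7*a^3 + 3*a^2 + 63*a - 108) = (a - 3)*(a - 2)*(a^3 - 4*a^2 - 9*a + 36) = (a - 4)*(a - 3)*(a - 2)*(a^2 - 9) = (a - 4)*(a - 3)^2*(a - 2)*(a + 3)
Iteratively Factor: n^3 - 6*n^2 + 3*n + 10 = (n - 2)*(n^2 - 4*n - 5) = (n - 2)*(n + 1)*(n - 5)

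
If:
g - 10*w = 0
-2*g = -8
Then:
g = 4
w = 2/5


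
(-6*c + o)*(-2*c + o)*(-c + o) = -12*c^3 + 20*c^2*o - 9*c*o^2 + o^3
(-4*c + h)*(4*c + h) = -16*c^2 + h^2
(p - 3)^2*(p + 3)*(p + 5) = p^4 + 2*p^3 - 24*p^2 - 18*p + 135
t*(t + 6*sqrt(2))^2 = t^3 + 12*sqrt(2)*t^2 + 72*t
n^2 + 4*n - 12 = (n - 2)*(n + 6)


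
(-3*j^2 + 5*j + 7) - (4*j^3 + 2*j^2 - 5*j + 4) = -4*j^3 - 5*j^2 + 10*j + 3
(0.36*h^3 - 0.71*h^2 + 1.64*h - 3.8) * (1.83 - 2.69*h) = -0.9684*h^4 + 2.5687*h^3 - 5.7109*h^2 + 13.2232*h - 6.954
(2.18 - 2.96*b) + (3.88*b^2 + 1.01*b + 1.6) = 3.88*b^2 - 1.95*b + 3.78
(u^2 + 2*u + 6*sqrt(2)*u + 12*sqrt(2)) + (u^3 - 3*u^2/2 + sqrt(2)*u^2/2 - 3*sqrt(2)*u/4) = u^3 - u^2/2 + sqrt(2)*u^2/2 + 2*u + 21*sqrt(2)*u/4 + 12*sqrt(2)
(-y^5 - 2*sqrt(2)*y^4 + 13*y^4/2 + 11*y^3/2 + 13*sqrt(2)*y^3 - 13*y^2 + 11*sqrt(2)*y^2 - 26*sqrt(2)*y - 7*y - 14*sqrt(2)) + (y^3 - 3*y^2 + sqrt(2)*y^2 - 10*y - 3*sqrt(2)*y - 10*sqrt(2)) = -y^5 - 2*sqrt(2)*y^4 + 13*y^4/2 + 13*y^3/2 + 13*sqrt(2)*y^3 - 16*y^2 + 12*sqrt(2)*y^2 - 29*sqrt(2)*y - 17*y - 24*sqrt(2)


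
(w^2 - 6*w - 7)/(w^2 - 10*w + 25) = (w^2 - 6*w - 7)/(w^2 - 10*w + 25)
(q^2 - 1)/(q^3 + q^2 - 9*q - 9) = (q - 1)/(q^2 - 9)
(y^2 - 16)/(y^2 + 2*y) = (y^2 - 16)/(y*(y + 2))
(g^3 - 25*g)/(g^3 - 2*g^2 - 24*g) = (25 - g^2)/(-g^2 + 2*g + 24)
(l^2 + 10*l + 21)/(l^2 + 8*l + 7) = (l + 3)/(l + 1)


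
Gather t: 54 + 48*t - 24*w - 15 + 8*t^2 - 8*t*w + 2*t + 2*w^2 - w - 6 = 8*t^2 + t*(50 - 8*w) + 2*w^2 - 25*w + 33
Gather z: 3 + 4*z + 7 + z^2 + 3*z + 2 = z^2 + 7*z + 12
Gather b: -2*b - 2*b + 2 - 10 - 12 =-4*b - 20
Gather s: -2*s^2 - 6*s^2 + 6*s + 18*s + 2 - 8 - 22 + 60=-8*s^2 + 24*s + 32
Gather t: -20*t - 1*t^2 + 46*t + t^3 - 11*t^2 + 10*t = t^3 - 12*t^2 + 36*t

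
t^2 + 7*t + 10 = (t + 2)*(t + 5)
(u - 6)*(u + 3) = u^2 - 3*u - 18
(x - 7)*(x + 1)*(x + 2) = x^3 - 4*x^2 - 19*x - 14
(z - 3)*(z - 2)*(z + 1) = z^3 - 4*z^2 + z + 6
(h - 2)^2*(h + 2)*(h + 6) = h^4 + 4*h^3 - 16*h^2 - 16*h + 48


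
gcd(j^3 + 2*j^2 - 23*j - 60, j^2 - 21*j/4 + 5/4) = j - 5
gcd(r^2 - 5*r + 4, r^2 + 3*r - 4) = r - 1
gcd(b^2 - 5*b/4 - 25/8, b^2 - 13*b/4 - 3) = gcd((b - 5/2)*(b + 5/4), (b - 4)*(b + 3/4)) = 1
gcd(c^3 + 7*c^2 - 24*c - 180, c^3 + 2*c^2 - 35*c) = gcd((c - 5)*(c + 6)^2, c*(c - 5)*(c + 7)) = c - 5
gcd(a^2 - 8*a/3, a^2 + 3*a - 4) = 1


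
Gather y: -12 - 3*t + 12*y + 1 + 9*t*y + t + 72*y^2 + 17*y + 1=-2*t + 72*y^2 + y*(9*t + 29) - 10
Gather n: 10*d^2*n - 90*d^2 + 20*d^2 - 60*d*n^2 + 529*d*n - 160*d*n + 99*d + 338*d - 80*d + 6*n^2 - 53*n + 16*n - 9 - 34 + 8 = -70*d^2 + 357*d + n^2*(6 - 60*d) + n*(10*d^2 + 369*d - 37) - 35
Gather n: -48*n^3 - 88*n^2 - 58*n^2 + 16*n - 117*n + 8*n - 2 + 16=-48*n^3 - 146*n^2 - 93*n + 14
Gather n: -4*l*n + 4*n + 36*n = n*(40 - 4*l)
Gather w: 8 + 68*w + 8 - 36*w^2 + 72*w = -36*w^2 + 140*w + 16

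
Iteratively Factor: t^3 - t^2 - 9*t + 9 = (t + 3)*(t^2 - 4*t + 3) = (t - 1)*(t + 3)*(t - 3)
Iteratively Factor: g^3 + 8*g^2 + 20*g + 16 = (g + 2)*(g^2 + 6*g + 8) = (g + 2)^2*(g + 4)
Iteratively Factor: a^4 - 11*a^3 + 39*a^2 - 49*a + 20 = (a - 5)*(a^3 - 6*a^2 + 9*a - 4) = (a - 5)*(a - 1)*(a^2 - 5*a + 4) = (a - 5)*(a - 4)*(a - 1)*(a - 1)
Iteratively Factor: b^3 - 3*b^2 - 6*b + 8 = (b + 2)*(b^2 - 5*b + 4) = (b - 1)*(b + 2)*(b - 4)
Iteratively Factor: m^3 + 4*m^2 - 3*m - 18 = (m - 2)*(m^2 + 6*m + 9) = (m - 2)*(m + 3)*(m + 3)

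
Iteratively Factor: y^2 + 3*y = (y + 3)*(y)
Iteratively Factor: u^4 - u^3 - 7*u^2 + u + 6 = (u - 1)*(u^3 - 7*u - 6) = (u - 1)*(u + 2)*(u^2 - 2*u - 3) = (u - 3)*(u - 1)*(u + 2)*(u + 1)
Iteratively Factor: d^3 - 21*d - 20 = (d + 1)*(d^2 - d - 20) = (d + 1)*(d + 4)*(d - 5)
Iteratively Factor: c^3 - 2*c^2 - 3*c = (c + 1)*(c^2 - 3*c) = (c - 3)*(c + 1)*(c)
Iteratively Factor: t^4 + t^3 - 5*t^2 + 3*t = (t + 3)*(t^3 - 2*t^2 + t) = (t - 1)*(t + 3)*(t^2 - t) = t*(t - 1)*(t + 3)*(t - 1)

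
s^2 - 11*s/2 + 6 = (s - 4)*(s - 3/2)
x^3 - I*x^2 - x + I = (x - 1)*(x + 1)*(x - I)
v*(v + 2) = v^2 + 2*v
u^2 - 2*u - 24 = (u - 6)*(u + 4)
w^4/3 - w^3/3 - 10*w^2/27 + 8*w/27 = w*(w/3 + 1/3)*(w - 4/3)*(w - 2/3)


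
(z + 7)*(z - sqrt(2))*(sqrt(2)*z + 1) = sqrt(2)*z^3 - z^2 + 7*sqrt(2)*z^2 - 7*z - sqrt(2)*z - 7*sqrt(2)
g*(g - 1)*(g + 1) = g^3 - g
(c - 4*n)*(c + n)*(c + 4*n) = c^3 + c^2*n - 16*c*n^2 - 16*n^3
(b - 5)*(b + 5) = b^2 - 25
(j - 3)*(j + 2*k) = j^2 + 2*j*k - 3*j - 6*k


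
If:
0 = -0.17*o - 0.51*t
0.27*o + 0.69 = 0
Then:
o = -2.56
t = 0.85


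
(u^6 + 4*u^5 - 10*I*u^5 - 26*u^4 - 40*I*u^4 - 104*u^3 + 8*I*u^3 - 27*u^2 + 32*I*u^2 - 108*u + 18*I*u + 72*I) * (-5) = -5*u^6 - 20*u^5 + 50*I*u^5 + 130*u^4 + 200*I*u^4 + 520*u^3 - 40*I*u^3 + 135*u^2 - 160*I*u^2 + 540*u - 90*I*u - 360*I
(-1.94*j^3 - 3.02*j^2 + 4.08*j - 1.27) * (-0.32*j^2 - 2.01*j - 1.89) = 0.6208*j^5 + 4.8658*j^4 + 8.4312*j^3 - 2.0866*j^2 - 5.1585*j + 2.4003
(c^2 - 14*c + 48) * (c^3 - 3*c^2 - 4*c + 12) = c^5 - 17*c^4 + 86*c^3 - 76*c^2 - 360*c + 576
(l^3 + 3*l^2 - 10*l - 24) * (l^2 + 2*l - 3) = l^5 + 5*l^4 - 7*l^3 - 53*l^2 - 18*l + 72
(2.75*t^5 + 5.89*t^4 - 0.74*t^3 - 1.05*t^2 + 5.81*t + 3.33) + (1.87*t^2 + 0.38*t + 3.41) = 2.75*t^5 + 5.89*t^4 - 0.74*t^3 + 0.82*t^2 + 6.19*t + 6.74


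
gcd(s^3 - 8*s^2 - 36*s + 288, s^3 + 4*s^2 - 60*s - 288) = s^2 - 2*s - 48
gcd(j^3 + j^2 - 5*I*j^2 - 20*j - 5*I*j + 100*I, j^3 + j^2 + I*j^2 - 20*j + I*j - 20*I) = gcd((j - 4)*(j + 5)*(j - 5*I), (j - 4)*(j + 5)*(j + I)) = j^2 + j - 20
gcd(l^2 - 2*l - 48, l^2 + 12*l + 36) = l + 6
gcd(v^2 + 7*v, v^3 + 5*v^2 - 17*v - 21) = v + 7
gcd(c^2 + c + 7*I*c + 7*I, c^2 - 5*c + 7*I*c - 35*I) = c + 7*I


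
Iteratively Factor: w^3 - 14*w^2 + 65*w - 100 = (w - 4)*(w^2 - 10*w + 25) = (w - 5)*(w - 4)*(w - 5)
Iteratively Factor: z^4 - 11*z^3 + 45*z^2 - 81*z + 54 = (z - 3)*(z^3 - 8*z^2 + 21*z - 18) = (z - 3)*(z - 2)*(z^2 - 6*z + 9) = (z - 3)^2*(z - 2)*(z - 3)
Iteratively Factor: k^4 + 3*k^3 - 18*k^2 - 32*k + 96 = (k - 2)*(k^3 + 5*k^2 - 8*k - 48) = (k - 3)*(k - 2)*(k^2 + 8*k + 16) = (k - 3)*(k - 2)*(k + 4)*(k + 4)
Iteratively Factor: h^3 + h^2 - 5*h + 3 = (h - 1)*(h^2 + 2*h - 3) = (h - 1)^2*(h + 3)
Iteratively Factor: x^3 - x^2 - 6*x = (x - 3)*(x^2 + 2*x) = (x - 3)*(x + 2)*(x)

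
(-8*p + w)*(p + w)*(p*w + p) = -8*p^3*w - 8*p^3 - 7*p^2*w^2 - 7*p^2*w + p*w^3 + p*w^2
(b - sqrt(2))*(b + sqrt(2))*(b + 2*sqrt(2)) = b^3 + 2*sqrt(2)*b^2 - 2*b - 4*sqrt(2)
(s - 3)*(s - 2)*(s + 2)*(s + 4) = s^4 + s^3 - 16*s^2 - 4*s + 48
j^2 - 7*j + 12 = (j - 4)*(j - 3)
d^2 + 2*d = d*(d + 2)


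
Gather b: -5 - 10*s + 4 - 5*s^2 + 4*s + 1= -5*s^2 - 6*s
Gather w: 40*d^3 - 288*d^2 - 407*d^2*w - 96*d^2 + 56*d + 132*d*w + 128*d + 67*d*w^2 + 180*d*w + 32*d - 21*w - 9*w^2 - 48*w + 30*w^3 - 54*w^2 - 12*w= 40*d^3 - 384*d^2 + 216*d + 30*w^3 + w^2*(67*d - 63) + w*(-407*d^2 + 312*d - 81)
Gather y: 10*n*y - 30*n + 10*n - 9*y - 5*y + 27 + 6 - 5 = -20*n + y*(10*n - 14) + 28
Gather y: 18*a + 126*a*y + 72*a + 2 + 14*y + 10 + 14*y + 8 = 90*a + y*(126*a + 28) + 20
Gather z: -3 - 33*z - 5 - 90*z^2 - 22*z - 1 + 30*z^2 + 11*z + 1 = -60*z^2 - 44*z - 8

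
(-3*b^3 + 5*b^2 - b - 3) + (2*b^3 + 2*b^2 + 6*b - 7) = -b^3 + 7*b^2 + 5*b - 10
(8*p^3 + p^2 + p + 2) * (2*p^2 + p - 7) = 16*p^5 + 10*p^4 - 53*p^3 - 2*p^2 - 5*p - 14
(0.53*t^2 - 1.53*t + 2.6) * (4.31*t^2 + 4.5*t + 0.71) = 2.2843*t^4 - 4.2093*t^3 + 4.6973*t^2 + 10.6137*t + 1.846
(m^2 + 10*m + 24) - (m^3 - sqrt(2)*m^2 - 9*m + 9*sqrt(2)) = -m^3 + m^2 + sqrt(2)*m^2 + 19*m - 9*sqrt(2) + 24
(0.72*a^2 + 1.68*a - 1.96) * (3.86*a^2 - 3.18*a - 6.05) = 2.7792*a^4 + 4.1952*a^3 - 17.264*a^2 - 3.9312*a + 11.858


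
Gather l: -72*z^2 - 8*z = -72*z^2 - 8*z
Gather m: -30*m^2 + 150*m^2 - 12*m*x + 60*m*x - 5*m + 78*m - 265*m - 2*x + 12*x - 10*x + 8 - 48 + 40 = 120*m^2 + m*(48*x - 192)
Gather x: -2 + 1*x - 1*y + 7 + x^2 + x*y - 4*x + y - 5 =x^2 + x*(y - 3)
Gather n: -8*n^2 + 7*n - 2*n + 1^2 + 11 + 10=-8*n^2 + 5*n + 22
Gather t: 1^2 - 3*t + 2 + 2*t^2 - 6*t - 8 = 2*t^2 - 9*t - 5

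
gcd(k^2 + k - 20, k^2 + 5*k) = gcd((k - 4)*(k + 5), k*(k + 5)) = k + 5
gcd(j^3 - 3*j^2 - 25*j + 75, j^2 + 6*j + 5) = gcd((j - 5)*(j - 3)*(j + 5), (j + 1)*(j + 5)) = j + 5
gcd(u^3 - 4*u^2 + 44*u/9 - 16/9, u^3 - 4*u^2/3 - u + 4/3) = u - 4/3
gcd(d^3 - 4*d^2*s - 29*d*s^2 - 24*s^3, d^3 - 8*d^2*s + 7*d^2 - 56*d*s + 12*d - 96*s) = -d + 8*s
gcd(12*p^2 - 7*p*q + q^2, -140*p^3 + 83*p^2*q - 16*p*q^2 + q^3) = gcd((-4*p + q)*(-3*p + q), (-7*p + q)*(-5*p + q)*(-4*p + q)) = 4*p - q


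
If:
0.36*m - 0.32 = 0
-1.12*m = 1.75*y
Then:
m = 0.89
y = -0.57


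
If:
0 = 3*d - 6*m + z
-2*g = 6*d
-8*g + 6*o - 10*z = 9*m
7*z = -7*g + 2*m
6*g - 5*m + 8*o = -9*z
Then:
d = 0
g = 0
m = 0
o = 0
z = 0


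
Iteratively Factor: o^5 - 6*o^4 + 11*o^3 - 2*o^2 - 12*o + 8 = (o - 2)*(o^4 - 4*o^3 + 3*o^2 + 4*o - 4) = (o - 2)*(o + 1)*(o^3 - 5*o^2 + 8*o - 4) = (o - 2)^2*(o + 1)*(o^2 - 3*o + 2) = (o - 2)^2*(o - 1)*(o + 1)*(o - 2)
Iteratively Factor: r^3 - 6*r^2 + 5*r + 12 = (r - 4)*(r^2 - 2*r - 3) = (r - 4)*(r + 1)*(r - 3)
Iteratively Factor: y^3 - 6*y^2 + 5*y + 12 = (y - 3)*(y^2 - 3*y - 4) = (y - 3)*(y + 1)*(y - 4)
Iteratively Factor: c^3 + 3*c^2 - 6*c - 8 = (c + 4)*(c^2 - c - 2) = (c - 2)*(c + 4)*(c + 1)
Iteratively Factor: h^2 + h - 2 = (h + 2)*(h - 1)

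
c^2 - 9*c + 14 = (c - 7)*(c - 2)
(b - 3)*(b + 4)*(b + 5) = b^3 + 6*b^2 - 7*b - 60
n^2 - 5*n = n*(n - 5)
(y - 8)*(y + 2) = y^2 - 6*y - 16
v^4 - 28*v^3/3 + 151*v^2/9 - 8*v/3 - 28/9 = (v - 7)*(v - 2)*(v - 2/3)*(v + 1/3)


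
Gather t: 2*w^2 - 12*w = 2*w^2 - 12*w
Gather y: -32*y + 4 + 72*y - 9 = 40*y - 5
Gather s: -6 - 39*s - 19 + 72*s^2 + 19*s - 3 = 72*s^2 - 20*s - 28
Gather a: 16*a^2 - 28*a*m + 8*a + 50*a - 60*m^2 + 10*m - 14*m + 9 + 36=16*a^2 + a*(58 - 28*m) - 60*m^2 - 4*m + 45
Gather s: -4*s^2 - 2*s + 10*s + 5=-4*s^2 + 8*s + 5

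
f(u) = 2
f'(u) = 0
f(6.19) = 2.00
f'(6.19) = 0.00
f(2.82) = 2.00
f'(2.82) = 0.00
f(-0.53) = 2.00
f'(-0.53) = 0.00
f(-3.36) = 2.00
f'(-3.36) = 0.00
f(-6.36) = 2.00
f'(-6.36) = 0.00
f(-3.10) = 2.00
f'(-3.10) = 0.00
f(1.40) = 2.00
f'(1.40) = 0.00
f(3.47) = 2.00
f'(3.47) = 0.00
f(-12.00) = 2.00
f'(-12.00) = 0.00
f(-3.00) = 2.00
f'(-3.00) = 0.00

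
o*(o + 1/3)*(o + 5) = o^3 + 16*o^2/3 + 5*o/3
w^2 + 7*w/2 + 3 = (w + 3/2)*(w + 2)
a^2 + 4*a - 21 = (a - 3)*(a + 7)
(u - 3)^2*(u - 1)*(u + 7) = u^4 - 34*u^2 + 96*u - 63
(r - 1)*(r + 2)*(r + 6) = r^3 + 7*r^2 + 4*r - 12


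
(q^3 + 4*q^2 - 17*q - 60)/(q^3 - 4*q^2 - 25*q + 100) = (q + 3)/(q - 5)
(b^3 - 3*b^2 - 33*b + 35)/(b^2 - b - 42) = (b^2 + 4*b - 5)/(b + 6)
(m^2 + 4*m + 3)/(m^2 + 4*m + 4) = (m^2 + 4*m + 3)/(m^2 + 4*m + 4)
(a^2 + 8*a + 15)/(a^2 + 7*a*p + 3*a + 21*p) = (a + 5)/(a + 7*p)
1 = 1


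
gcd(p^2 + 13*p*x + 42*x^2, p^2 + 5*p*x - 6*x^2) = p + 6*x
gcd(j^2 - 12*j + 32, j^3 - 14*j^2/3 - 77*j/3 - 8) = j - 8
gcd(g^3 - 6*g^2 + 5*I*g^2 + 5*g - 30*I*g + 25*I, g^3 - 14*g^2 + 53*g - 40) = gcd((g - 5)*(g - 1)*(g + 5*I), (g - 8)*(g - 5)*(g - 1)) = g^2 - 6*g + 5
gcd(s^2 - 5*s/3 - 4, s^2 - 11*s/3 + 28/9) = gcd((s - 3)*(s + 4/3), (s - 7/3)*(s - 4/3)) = 1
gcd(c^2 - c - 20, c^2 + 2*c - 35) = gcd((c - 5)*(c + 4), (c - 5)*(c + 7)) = c - 5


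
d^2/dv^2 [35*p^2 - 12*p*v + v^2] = 2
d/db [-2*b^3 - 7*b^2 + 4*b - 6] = -6*b^2 - 14*b + 4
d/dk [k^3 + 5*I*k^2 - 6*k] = 3*k^2 + 10*I*k - 6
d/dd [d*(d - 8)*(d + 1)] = 3*d^2 - 14*d - 8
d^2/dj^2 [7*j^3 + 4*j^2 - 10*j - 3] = 42*j + 8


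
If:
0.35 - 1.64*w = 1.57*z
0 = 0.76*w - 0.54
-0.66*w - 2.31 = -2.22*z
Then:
No Solution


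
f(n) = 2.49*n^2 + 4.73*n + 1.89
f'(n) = 4.98*n + 4.73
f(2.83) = 35.22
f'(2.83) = 18.82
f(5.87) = 115.45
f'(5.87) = 33.96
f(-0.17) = 1.16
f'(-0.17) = 3.88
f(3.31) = 44.83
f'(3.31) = 21.21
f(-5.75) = 57.02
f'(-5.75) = -23.90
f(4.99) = 87.49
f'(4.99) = 29.58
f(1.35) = 12.81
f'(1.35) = 11.45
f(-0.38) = 0.45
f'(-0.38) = 2.84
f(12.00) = 417.21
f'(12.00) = 64.49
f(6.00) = 119.91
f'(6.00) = 34.61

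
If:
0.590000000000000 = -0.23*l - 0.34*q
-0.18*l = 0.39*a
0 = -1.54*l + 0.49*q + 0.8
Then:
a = 0.01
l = -0.03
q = -1.72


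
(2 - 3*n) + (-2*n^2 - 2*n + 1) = -2*n^2 - 5*n + 3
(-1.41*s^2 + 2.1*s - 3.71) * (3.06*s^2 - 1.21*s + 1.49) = -4.3146*s^4 + 8.1321*s^3 - 15.9945*s^2 + 7.6181*s - 5.5279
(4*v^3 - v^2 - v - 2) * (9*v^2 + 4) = 36*v^5 - 9*v^4 + 7*v^3 - 22*v^2 - 4*v - 8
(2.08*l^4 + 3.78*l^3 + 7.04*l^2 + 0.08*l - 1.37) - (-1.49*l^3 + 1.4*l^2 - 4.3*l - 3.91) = 2.08*l^4 + 5.27*l^3 + 5.64*l^2 + 4.38*l + 2.54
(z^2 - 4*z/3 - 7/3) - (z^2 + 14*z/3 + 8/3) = -6*z - 5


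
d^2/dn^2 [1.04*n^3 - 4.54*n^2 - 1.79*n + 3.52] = 6.24*n - 9.08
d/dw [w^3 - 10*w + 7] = 3*w^2 - 10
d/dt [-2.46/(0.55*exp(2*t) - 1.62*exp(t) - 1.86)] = (2.706*exp(t) - 3.9852)*exp(t)/(-0.55*exp(2*t) + 1.62*exp(t) + 1.86)^2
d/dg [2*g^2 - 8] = 4*g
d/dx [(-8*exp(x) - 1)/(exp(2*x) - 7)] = 2*(4*exp(2*x) + exp(x) + 28)*exp(x)/(exp(4*x) - 14*exp(2*x) + 49)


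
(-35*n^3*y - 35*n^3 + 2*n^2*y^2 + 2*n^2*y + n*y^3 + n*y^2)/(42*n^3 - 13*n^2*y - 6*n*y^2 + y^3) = n*(-35*n^2*y - 35*n^2 + 2*n*y^2 + 2*n*y + y^3 + y^2)/(42*n^3 - 13*n^2*y - 6*n*y^2 + y^3)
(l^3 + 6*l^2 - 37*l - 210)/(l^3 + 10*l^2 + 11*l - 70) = (l - 6)/(l - 2)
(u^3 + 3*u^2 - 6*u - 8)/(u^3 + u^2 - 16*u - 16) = (u - 2)/(u - 4)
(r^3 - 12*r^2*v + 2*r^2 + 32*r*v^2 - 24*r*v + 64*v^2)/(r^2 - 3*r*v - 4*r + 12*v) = (r^3 - 12*r^2*v + 2*r^2 + 32*r*v^2 - 24*r*v + 64*v^2)/(r^2 - 3*r*v - 4*r + 12*v)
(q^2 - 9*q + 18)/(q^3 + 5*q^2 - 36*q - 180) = (q - 3)/(q^2 + 11*q + 30)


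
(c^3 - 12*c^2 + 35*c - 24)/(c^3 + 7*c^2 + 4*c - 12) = (c^2 - 11*c + 24)/(c^2 + 8*c + 12)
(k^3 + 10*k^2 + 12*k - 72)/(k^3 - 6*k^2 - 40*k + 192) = (k^2 + 4*k - 12)/(k^2 - 12*k + 32)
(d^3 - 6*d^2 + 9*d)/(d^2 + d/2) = 2*(d^2 - 6*d + 9)/(2*d + 1)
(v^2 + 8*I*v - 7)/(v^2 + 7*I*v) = (v + I)/v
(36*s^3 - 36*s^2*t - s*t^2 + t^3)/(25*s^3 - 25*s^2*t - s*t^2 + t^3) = (36*s^2 - t^2)/(25*s^2 - t^2)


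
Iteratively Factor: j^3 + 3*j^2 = (j)*(j^2 + 3*j) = j^2*(j + 3)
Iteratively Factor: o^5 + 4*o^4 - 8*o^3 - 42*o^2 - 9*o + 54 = (o + 3)*(o^4 + o^3 - 11*o^2 - 9*o + 18) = (o - 1)*(o + 3)*(o^3 + 2*o^2 - 9*o - 18) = (o - 1)*(o + 3)^2*(o^2 - o - 6) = (o - 3)*(o - 1)*(o + 3)^2*(o + 2)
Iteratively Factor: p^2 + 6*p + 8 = (p + 2)*(p + 4)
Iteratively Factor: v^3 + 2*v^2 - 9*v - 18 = (v + 2)*(v^2 - 9) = (v + 2)*(v + 3)*(v - 3)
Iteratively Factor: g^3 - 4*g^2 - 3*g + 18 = (g + 2)*(g^2 - 6*g + 9) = (g - 3)*(g + 2)*(g - 3)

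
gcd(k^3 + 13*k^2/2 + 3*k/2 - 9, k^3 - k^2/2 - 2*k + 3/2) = k^2 + k/2 - 3/2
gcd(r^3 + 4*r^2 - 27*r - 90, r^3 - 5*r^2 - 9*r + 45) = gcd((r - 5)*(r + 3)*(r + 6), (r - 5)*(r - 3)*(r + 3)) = r^2 - 2*r - 15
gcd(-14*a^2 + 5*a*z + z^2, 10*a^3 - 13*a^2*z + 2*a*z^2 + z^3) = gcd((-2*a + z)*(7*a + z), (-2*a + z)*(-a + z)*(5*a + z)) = -2*a + z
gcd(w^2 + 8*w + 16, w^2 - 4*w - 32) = w + 4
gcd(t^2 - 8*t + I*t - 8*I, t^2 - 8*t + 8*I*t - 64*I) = t - 8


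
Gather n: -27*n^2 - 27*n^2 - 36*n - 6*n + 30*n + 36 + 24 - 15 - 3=-54*n^2 - 12*n + 42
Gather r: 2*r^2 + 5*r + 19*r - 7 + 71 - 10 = 2*r^2 + 24*r + 54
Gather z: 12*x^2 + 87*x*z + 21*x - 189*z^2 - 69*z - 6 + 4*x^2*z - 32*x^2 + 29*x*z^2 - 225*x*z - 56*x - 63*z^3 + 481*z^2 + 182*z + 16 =-20*x^2 - 35*x - 63*z^3 + z^2*(29*x + 292) + z*(4*x^2 - 138*x + 113) + 10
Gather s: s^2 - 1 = s^2 - 1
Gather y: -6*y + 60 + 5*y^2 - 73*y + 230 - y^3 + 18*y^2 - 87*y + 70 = -y^3 + 23*y^2 - 166*y + 360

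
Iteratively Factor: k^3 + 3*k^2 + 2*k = (k + 1)*(k^2 + 2*k) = (k + 1)*(k + 2)*(k)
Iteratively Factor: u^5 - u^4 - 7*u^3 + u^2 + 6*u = (u - 1)*(u^4 - 7*u^2 - 6*u) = (u - 3)*(u - 1)*(u^3 + 3*u^2 + 2*u) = (u - 3)*(u - 1)*(u + 2)*(u^2 + u) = u*(u - 3)*(u - 1)*(u + 2)*(u + 1)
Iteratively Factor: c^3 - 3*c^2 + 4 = (c - 2)*(c^2 - c - 2) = (c - 2)*(c + 1)*(c - 2)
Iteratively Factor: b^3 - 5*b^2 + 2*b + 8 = (b + 1)*(b^2 - 6*b + 8) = (b - 4)*(b + 1)*(b - 2)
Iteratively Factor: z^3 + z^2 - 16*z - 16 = (z - 4)*(z^2 + 5*z + 4) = (z - 4)*(z + 1)*(z + 4)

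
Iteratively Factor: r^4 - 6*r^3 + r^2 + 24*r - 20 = (r + 2)*(r^3 - 8*r^2 + 17*r - 10) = (r - 1)*(r + 2)*(r^2 - 7*r + 10) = (r - 2)*(r - 1)*(r + 2)*(r - 5)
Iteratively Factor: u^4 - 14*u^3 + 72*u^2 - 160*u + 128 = (u - 4)*(u^3 - 10*u^2 + 32*u - 32) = (u - 4)^2*(u^2 - 6*u + 8) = (u - 4)^3*(u - 2)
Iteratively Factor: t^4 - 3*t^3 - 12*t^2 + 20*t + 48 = (t + 2)*(t^3 - 5*t^2 - 2*t + 24) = (t - 4)*(t + 2)*(t^2 - t - 6) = (t - 4)*(t - 3)*(t + 2)*(t + 2)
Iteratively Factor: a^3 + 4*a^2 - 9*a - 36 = (a - 3)*(a^2 + 7*a + 12) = (a - 3)*(a + 3)*(a + 4)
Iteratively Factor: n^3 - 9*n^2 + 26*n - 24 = (n - 2)*(n^2 - 7*n + 12) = (n - 3)*(n - 2)*(n - 4)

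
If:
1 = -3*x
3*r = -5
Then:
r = -5/3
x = -1/3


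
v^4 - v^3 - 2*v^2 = v^2*(v - 2)*(v + 1)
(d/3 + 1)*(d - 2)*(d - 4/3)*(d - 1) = d^4/3 - 4*d^3/9 - 7*d^2/3 + 46*d/9 - 8/3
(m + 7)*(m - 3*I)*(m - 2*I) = m^3 + 7*m^2 - 5*I*m^2 - 6*m - 35*I*m - 42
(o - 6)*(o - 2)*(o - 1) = o^3 - 9*o^2 + 20*o - 12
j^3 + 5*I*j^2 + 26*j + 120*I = (j - 5*I)*(j + 4*I)*(j + 6*I)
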